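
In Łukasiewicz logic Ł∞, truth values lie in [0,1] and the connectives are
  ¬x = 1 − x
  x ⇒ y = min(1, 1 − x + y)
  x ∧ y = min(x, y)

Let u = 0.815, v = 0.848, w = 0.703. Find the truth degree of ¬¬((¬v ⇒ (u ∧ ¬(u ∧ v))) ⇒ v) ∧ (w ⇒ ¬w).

¬v = 1 − 0.848 = 0.152
u ∧ v = min(0.815, 0.848) = 0.815
¬(u ∧ v) = 1 − 0.815 = 0.185
u ∧ ¬(u ∧ v) = min(0.815, 0.185) = 0.185
¬v ⇒ (u ∧ ¬(u ∧ v)) = min(1, 1 − 0.152 + 0.185) = min(1, 1.033) = 1.000
(¬v ⇒ (u ∧ ¬(u ∧ v))) ⇒ v = min(1, 1 − 1.000 + 0.848) = min(1, 0.848) = 0.848
¬((¬v ⇒ (u ∧ ¬(u ∧ v))) ⇒ v) = 1 − 0.848 = 0.152
¬¬((¬v ⇒ (u ∧ ¬(u ∧ v))) ⇒ v) = 1 − 0.152 = 0.848
¬w = 1 − 0.703 = 0.297
w ⇒ ¬w = min(1, 1 − 0.703 + 0.297) = min(1, 0.594) = 0.594
¬¬((¬v ⇒ (u ∧ ¬(u ∧ v))) ⇒ v) ∧ (w ⇒ ¬w) = min(0.848, 0.594) = 0.594

0.594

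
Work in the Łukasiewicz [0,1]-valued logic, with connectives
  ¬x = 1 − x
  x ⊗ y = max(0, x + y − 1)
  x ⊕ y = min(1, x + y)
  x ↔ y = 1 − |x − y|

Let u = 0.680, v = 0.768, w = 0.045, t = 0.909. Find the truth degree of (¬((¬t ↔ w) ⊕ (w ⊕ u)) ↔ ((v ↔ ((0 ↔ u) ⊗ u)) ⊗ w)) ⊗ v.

0.768

¬t = 1 − 0.909 = 0.091
¬t ↔ w = 1 − |0.091 − 0.045| = 1 − 0.046 = 0.954
w ⊕ u = min(1, 0.045 + 0.680) = min(1, 0.725) = 0.725
(¬t ↔ w) ⊕ (w ⊕ u) = min(1, 0.954 + 0.725) = min(1, 1.679) = 1.000
¬((¬t ↔ w) ⊕ (w ⊕ u)) = 1 − 1.000 = 0.000
0 ↔ u = 1 − |0.000 − 0.680| = 1 − 0.680 = 0.320
(0 ↔ u) ⊗ u = max(0, 0.320 + 0.680 − 1) = max(0, 0.000) = 0.000
v ↔ ((0 ↔ u) ⊗ u) = 1 − |0.768 − 0.000| = 1 − 0.768 = 0.232
(v ↔ ((0 ↔ u) ⊗ u)) ⊗ w = max(0, 0.232 + 0.045 − 1) = max(0, -0.723) = 0.000
¬((¬t ↔ w) ⊕ (w ⊕ u)) ↔ ((v ↔ ((0 ↔ u) ⊗ u)) ⊗ w) = 1 − |0.000 − 0.000| = 1 − 0.000 = 1.000
(¬((¬t ↔ w) ⊕ (w ⊕ u)) ↔ ((v ↔ ((0 ↔ u) ⊗ u)) ⊗ w)) ⊗ v = max(0, 1.000 + 0.768 − 1) = max(0, 0.768) = 0.768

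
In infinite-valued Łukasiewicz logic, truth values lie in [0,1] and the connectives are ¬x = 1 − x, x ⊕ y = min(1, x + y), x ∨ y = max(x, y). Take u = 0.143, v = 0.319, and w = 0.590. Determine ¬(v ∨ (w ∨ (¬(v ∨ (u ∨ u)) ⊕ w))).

0.000

u ∨ u = max(0.143, 0.143) = 0.143
v ∨ (u ∨ u) = max(0.319, 0.143) = 0.319
¬(v ∨ (u ∨ u)) = 1 − 0.319 = 0.681
¬(v ∨ (u ∨ u)) ⊕ w = min(1, 0.681 + 0.590) = min(1, 1.271) = 1.000
w ∨ (¬(v ∨ (u ∨ u)) ⊕ w) = max(0.590, 1.000) = 1.000
v ∨ (w ∨ (¬(v ∨ (u ∨ u)) ⊕ w)) = max(0.319, 1.000) = 1.000
¬(v ∨ (w ∨ (¬(v ∨ (u ∨ u)) ⊕ w))) = 1 − 1.000 = 0.000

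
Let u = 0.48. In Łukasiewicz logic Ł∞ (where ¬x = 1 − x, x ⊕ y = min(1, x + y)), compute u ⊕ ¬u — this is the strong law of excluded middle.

¬u = 1 − 0.48 = 0.52
u ⊕ ¬u = min(1, 0.48 + 0.52) = min(1, 1.00) = 1.00
(As expected: always 1 in Ł∞ since a ⊕ (1−a) = 1.)

1.00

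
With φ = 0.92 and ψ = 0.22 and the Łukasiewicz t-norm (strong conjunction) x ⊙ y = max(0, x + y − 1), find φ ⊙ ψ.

0.14

φ ⊙ ψ = max(0, 0.92 + 0.22 − 1) = max(0, 0.14) = 0.14
For comparison, the Gödel (minimum) t-norm min(x, y) would give 0.22.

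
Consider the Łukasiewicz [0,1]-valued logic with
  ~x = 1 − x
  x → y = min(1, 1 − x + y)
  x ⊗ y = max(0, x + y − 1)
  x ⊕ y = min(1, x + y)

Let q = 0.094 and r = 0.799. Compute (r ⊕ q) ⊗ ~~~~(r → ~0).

r ⊕ q = min(1, 0.799 + 0.094) = min(1, 0.893) = 0.893
~0 = 1 − 0.000 = 1.000
r → ~0 = min(1, 1 − 0.799 + 1.000) = min(1, 1.201) = 1.000
~(r → ~0) = 1 − 1.000 = 0.000
~~(r → ~0) = 1 − 0.000 = 1.000
~~~(r → ~0) = 1 − 1.000 = 0.000
~~~~(r → ~0) = 1 − 0.000 = 1.000
(r ⊕ q) ⊗ ~~~~(r → ~0) = max(0, 0.893 + 1.000 − 1) = max(0, 0.893) = 0.893

0.893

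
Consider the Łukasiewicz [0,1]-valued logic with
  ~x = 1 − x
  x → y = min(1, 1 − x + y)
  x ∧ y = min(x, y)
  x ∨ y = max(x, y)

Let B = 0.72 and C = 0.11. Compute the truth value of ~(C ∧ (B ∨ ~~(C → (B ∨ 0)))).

B ∨ 0 = max(0.72, 0.00) = 0.72
C → (B ∨ 0) = min(1, 1 − 0.11 + 0.72) = min(1, 1.61) = 1.00
~(C → (B ∨ 0)) = 1 − 1.00 = 0.00
~~(C → (B ∨ 0)) = 1 − 0.00 = 1.00
B ∨ ~~(C → (B ∨ 0)) = max(0.72, 1.00) = 1.00
C ∧ (B ∨ ~~(C → (B ∨ 0))) = min(0.11, 1.00) = 0.11
~(C ∧ (B ∨ ~~(C → (B ∨ 0)))) = 1 − 0.11 = 0.89

0.89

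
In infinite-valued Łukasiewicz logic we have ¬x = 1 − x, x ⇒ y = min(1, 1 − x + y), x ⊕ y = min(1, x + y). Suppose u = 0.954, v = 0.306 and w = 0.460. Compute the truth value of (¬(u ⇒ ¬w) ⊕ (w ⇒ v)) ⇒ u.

0.954

¬w = 1 − 0.460 = 0.540
u ⇒ ¬w = min(1, 1 − 0.954 + 0.540) = min(1, 0.586) = 0.586
¬(u ⇒ ¬w) = 1 − 0.586 = 0.414
w ⇒ v = min(1, 1 − 0.460 + 0.306) = min(1, 0.846) = 0.846
¬(u ⇒ ¬w) ⊕ (w ⇒ v) = min(1, 0.414 + 0.846) = min(1, 1.260) = 1.000
(¬(u ⇒ ¬w) ⊕ (w ⇒ v)) ⇒ u = min(1, 1 − 1.000 + 0.954) = min(1, 0.954) = 0.954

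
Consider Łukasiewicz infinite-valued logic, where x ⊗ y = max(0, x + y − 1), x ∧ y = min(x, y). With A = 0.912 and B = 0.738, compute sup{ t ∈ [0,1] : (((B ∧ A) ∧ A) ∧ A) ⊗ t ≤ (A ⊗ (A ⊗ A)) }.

B ∧ A = min(0.738, 0.912) = 0.738
(B ∧ A) ∧ A = min(0.738, 0.912) = 0.738
((B ∧ A) ∧ A) ∧ A = min(0.738, 0.912) = 0.738
So the left factor is ((B ∧ A) ∧ A) ∧ A = 0.738.
A ⊗ A = max(0, 0.912 + 0.912 − 1) = max(0, 0.824) = 0.824
A ⊗ (A ⊗ A) = max(0, 0.912 + 0.824 − 1) = max(0, 0.736) = 0.736
So the right-hand bound is A ⊗ (A ⊗ A) = 0.736.
The residuum of the Łukasiewicz t-norm gives the supremum: min(1, 1 − 0.738 + 0.736).
1 − 0.738 + 0.736 = 0.998, so t = min(1, 0.998) = 0.998.
Check: 0.738 ⊗ 0.998 = max(0, 0.736) = 0.736 ≤ 0.736.

0.998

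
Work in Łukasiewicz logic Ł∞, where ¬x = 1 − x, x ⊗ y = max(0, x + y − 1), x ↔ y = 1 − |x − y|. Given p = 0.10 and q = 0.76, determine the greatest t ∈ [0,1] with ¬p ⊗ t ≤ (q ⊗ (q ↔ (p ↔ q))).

¬p = 1 − 0.10 = 0.90
So the left factor is ¬p = 0.90.
p ↔ q = 1 − |0.10 − 0.76| = 1 − 0.66 = 0.34
q ↔ (p ↔ q) = 1 − |0.76 − 0.34| = 1 − 0.42 = 0.58
q ⊗ (q ↔ (p ↔ q)) = max(0, 0.76 + 0.58 − 1) = max(0, 0.34) = 0.34
So the right-hand bound is q ⊗ (q ↔ (p ↔ q)) = 0.34.
The residuum of the Łukasiewicz t-norm gives the supremum: min(1, 1 − 0.90 + 0.34).
1 − 0.90 + 0.34 = 0.44, so t = min(1, 0.44) = 0.44.
Check: 0.90 ⊗ 0.44 = max(0, 0.34) = 0.34 ≤ 0.34.

0.44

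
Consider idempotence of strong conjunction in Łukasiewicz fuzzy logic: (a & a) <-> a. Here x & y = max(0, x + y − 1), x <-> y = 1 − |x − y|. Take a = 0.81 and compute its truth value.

0.81

a & a = max(0, 0.81 + 0.81 − 1) = max(0, 0.62) = 0.62
(a & a) <-> a = 1 − |0.62 − 0.81| = 1 − 0.19 = 0.81
(The value 0.81 < 1 shows this instance is not satisfied; fails in Ł∞ since a ⊗ a = max(0, 2a−1) ≠ a in general.)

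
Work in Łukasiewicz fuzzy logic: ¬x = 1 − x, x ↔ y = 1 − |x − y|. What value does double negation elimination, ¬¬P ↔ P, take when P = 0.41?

1.00

¬P = 1 − 0.41 = 0.59
¬¬P = 1 − 0.59 = 0.41
¬¬P ↔ P = 1 − |0.41 − 0.41| = 1 − 0.00 = 1.00
(As expected: always 1 in Ł∞ since negation is involutive.)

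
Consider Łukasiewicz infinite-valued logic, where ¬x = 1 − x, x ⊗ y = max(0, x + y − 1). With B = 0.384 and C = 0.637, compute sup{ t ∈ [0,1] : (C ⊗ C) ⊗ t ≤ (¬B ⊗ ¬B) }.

0.958

C ⊗ C = max(0, 0.637 + 0.637 − 1) = max(0, 0.274) = 0.274
So the left factor is C ⊗ C = 0.274.
¬B = 1 − 0.384 = 0.616
¬B ⊗ ¬B = max(0, 0.616 + 0.616 − 1) = max(0, 0.232) = 0.232
So the right-hand bound is ¬B ⊗ ¬B = 0.232.
The residuum of the Łukasiewicz t-norm gives the supremum: min(1, 1 − 0.274 + 0.232).
1 − 0.274 + 0.232 = 0.958, so t = min(1, 0.958) = 0.958.
Check: 0.274 ⊗ 0.958 = max(0, 0.232) = 0.232 ≤ 0.232.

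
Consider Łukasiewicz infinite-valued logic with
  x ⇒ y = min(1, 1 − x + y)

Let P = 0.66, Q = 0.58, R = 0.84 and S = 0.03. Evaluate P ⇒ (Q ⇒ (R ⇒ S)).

0.95

R ⇒ S = min(1, 1 − 0.84 + 0.03) = min(1, 0.19) = 0.19
Q ⇒ (R ⇒ S) = min(1, 1 − 0.58 + 0.19) = min(1, 0.61) = 0.61
P ⇒ (Q ⇒ (R ⇒ S)) = min(1, 1 − 0.66 + 0.61) = min(1, 0.95) = 0.95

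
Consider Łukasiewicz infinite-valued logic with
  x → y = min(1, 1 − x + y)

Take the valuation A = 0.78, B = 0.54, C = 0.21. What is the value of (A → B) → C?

0.45

A → B = min(1, 1 − 0.78 + 0.54) = min(1, 0.76) = 0.76
(A → B) → C = min(1, 1 − 0.76 + 0.21) = min(1, 0.45) = 0.45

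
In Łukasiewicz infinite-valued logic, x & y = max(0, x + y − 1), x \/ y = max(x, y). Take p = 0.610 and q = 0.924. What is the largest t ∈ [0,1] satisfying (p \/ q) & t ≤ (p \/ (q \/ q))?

p \/ q = max(0.610, 0.924) = 0.924
So the left factor is p \/ q = 0.924.
q \/ q = max(0.924, 0.924) = 0.924
p \/ (q \/ q) = max(0.610, 0.924) = 0.924
So the right-hand bound is p \/ (q \/ q) = 0.924.
The residuum of the Łukasiewicz t-norm gives the supremum: min(1, 1 − 0.924 + 0.924).
1 − 0.924 + 0.924 = 1.000, so t = min(1, 1.000) = 1.000.
Check: 0.924 & 1.000 = max(0, 0.924) = 0.924 ≤ 0.924.

1.000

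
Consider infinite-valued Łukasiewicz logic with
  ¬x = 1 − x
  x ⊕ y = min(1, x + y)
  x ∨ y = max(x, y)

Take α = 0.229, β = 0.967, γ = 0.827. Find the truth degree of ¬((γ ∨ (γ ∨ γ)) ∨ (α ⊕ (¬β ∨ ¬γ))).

γ ∨ γ = max(0.827, 0.827) = 0.827
γ ∨ (γ ∨ γ) = max(0.827, 0.827) = 0.827
¬β = 1 − 0.967 = 0.033
¬γ = 1 − 0.827 = 0.173
¬β ∨ ¬γ = max(0.033, 0.173) = 0.173
α ⊕ (¬β ∨ ¬γ) = min(1, 0.229 + 0.173) = min(1, 0.402) = 0.402
(γ ∨ (γ ∨ γ)) ∨ (α ⊕ (¬β ∨ ¬γ)) = max(0.827, 0.402) = 0.827
¬((γ ∨ (γ ∨ γ)) ∨ (α ⊕ (¬β ∨ ¬γ))) = 1 − 0.827 = 0.173

0.173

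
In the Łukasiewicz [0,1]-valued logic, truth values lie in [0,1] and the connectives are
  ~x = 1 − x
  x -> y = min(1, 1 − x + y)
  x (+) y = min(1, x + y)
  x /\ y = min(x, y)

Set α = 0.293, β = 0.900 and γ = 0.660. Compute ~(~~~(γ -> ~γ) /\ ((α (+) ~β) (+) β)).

~γ = 1 − 0.660 = 0.340
γ -> ~γ = min(1, 1 − 0.660 + 0.340) = min(1, 0.680) = 0.680
~(γ -> ~γ) = 1 − 0.680 = 0.320
~~(γ -> ~γ) = 1 − 0.320 = 0.680
~~~(γ -> ~γ) = 1 − 0.680 = 0.320
~β = 1 − 0.900 = 0.100
α (+) ~β = min(1, 0.293 + 0.100) = min(1, 0.393) = 0.393
(α (+) ~β) (+) β = min(1, 0.393 + 0.900) = min(1, 1.293) = 1.000
~~~(γ -> ~γ) /\ ((α (+) ~β) (+) β) = min(0.320, 1.000) = 0.320
~(~~~(γ -> ~γ) /\ ((α (+) ~β) (+) β)) = 1 − 0.320 = 0.680

0.680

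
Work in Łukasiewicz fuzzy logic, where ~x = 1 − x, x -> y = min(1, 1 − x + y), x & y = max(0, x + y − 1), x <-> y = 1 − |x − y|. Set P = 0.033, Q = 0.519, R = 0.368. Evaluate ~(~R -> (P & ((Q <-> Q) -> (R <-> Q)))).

~R = 1 − 0.368 = 0.632
Q <-> Q = 1 − |0.519 − 0.519| = 1 − 0.000 = 1.000
R <-> Q = 1 − |0.368 − 0.519| = 1 − 0.151 = 0.849
(Q <-> Q) -> (R <-> Q) = min(1, 1 − 1.000 + 0.849) = min(1, 0.849) = 0.849
P & ((Q <-> Q) -> (R <-> Q)) = max(0, 0.033 + 0.849 − 1) = max(0, -0.118) = 0.000
~R -> (P & ((Q <-> Q) -> (R <-> Q))) = min(1, 1 − 0.632 + 0.000) = min(1, 0.368) = 0.368
~(~R -> (P & ((Q <-> Q) -> (R <-> Q)))) = 1 − 0.368 = 0.632

0.632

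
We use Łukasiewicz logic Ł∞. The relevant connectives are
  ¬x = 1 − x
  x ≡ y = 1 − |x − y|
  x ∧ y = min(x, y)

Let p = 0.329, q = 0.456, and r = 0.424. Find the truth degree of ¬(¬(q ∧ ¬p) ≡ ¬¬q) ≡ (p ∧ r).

¬p = 1 − 0.329 = 0.671
q ∧ ¬p = min(0.456, 0.671) = 0.456
¬(q ∧ ¬p) = 1 − 0.456 = 0.544
¬q = 1 − 0.456 = 0.544
¬¬q = 1 − 0.544 = 0.456
¬(q ∧ ¬p) ≡ ¬¬q = 1 − |0.544 − 0.456| = 1 − 0.088 = 0.912
¬(¬(q ∧ ¬p) ≡ ¬¬q) = 1 − 0.912 = 0.088
p ∧ r = min(0.329, 0.424) = 0.329
¬(¬(q ∧ ¬p) ≡ ¬¬q) ≡ (p ∧ r) = 1 − |0.088 − 0.329| = 1 − 0.241 = 0.759

0.759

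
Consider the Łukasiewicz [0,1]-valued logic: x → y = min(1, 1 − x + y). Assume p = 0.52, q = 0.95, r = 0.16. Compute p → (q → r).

0.69

q → r = min(1, 1 − 0.95 + 0.16) = min(1, 0.21) = 0.21
p → (q → r) = min(1, 1 − 0.52 + 0.21) = min(1, 0.69) = 0.69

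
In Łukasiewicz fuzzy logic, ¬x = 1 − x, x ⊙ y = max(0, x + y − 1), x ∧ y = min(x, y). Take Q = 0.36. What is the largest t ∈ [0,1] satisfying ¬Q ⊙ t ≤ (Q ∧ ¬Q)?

¬Q = 1 − 0.36 = 0.64
So the left factor is ¬Q = 0.64.
Q ∧ ¬Q = min(0.36, 0.64) = 0.36
So the right-hand bound is Q ∧ ¬Q = 0.36.
The residuum of the Łukasiewicz t-norm gives the supremum: min(1, 1 − 0.64 + 0.36).
1 − 0.64 + 0.36 = 0.72, so t = min(1, 0.72) = 0.72.
Check: 0.64 ⊙ 0.72 = max(0, 0.36) = 0.36 ≤ 0.36.

0.72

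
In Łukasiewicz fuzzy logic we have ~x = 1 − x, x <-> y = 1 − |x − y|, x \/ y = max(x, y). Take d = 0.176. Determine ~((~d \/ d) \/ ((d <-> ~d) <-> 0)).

0.176

~d = 1 − 0.176 = 0.824
~d \/ d = max(0.824, 0.176) = 0.824
d <-> ~d = 1 − |0.176 − 0.824| = 1 − 0.648 = 0.352
(d <-> ~d) <-> 0 = 1 − |0.352 − 0.000| = 1 − 0.352 = 0.648
(~d \/ d) \/ ((d <-> ~d) <-> 0) = max(0.824, 0.648) = 0.824
~((~d \/ d) \/ ((d <-> ~d) <-> 0)) = 1 − 0.824 = 0.176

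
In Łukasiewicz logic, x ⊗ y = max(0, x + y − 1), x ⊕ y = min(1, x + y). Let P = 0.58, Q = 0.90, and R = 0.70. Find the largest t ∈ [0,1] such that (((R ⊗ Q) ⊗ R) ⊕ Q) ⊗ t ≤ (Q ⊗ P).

0.48

R ⊗ Q = max(0, 0.70 + 0.90 − 1) = max(0, 0.60) = 0.60
(R ⊗ Q) ⊗ R = max(0, 0.60 + 0.70 − 1) = max(0, 0.30) = 0.30
((R ⊗ Q) ⊗ R) ⊕ Q = min(1, 0.30 + 0.90) = min(1, 1.20) = 1.00
So the left factor is ((R ⊗ Q) ⊗ R) ⊕ Q = 1.00.
Q ⊗ P = max(0, 0.90 + 0.58 − 1) = max(0, 0.48) = 0.48
So the right-hand bound is Q ⊗ P = 0.48.
The residuum of the Łukasiewicz t-norm gives the supremum: min(1, 1 − 1.00 + 0.48).
1 − 1.00 + 0.48 = 0.48, so t = min(1, 0.48) = 0.48.
Check: 1.00 ⊗ 0.48 = max(0, 0.48) = 0.48 ≤ 0.48.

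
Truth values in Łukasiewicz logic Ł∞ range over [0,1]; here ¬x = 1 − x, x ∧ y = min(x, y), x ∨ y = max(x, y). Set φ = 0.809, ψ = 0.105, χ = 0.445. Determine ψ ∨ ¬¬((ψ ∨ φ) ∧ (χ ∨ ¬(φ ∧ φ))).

0.445

ψ ∨ φ = max(0.105, 0.809) = 0.809
φ ∧ φ = min(0.809, 0.809) = 0.809
¬(φ ∧ φ) = 1 − 0.809 = 0.191
χ ∨ ¬(φ ∧ φ) = max(0.445, 0.191) = 0.445
(ψ ∨ φ) ∧ (χ ∨ ¬(φ ∧ φ)) = min(0.809, 0.445) = 0.445
¬((ψ ∨ φ) ∧ (χ ∨ ¬(φ ∧ φ))) = 1 − 0.445 = 0.555
¬¬((ψ ∨ φ) ∧ (χ ∨ ¬(φ ∧ φ))) = 1 − 0.555 = 0.445
ψ ∨ ¬¬((ψ ∨ φ) ∧ (χ ∨ ¬(φ ∧ φ))) = max(0.105, 0.445) = 0.445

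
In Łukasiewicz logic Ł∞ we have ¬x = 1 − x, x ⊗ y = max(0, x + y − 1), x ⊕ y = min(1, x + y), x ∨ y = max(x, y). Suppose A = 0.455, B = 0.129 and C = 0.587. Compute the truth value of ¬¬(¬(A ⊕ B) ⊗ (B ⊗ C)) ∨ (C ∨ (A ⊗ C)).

A ⊕ B = min(1, 0.455 + 0.129) = min(1, 0.584) = 0.584
¬(A ⊕ B) = 1 − 0.584 = 0.416
B ⊗ C = max(0, 0.129 + 0.587 − 1) = max(0, -0.284) = 0.000
¬(A ⊕ B) ⊗ (B ⊗ C) = max(0, 0.416 + 0.000 − 1) = max(0, -0.584) = 0.000
¬(¬(A ⊕ B) ⊗ (B ⊗ C)) = 1 − 0.000 = 1.000
¬¬(¬(A ⊕ B) ⊗ (B ⊗ C)) = 1 − 1.000 = 0.000
A ⊗ C = max(0, 0.455 + 0.587 − 1) = max(0, 0.042) = 0.042
C ∨ (A ⊗ C) = max(0.587, 0.042) = 0.587
¬¬(¬(A ⊕ B) ⊗ (B ⊗ C)) ∨ (C ∨ (A ⊗ C)) = max(0.000, 0.587) = 0.587

0.587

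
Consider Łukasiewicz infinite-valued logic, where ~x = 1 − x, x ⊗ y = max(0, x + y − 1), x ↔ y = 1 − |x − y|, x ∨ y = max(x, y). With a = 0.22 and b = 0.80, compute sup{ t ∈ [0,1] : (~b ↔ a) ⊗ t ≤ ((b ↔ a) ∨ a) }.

~b = 1 − 0.80 = 0.20
~b ↔ a = 1 − |0.20 − 0.22| = 1 − 0.02 = 0.98
So the left factor is ~b ↔ a = 0.98.
b ↔ a = 1 − |0.80 − 0.22| = 1 − 0.58 = 0.42
(b ↔ a) ∨ a = max(0.42, 0.22) = 0.42
So the right-hand bound is (b ↔ a) ∨ a = 0.42.
The residuum of the Łukasiewicz t-norm gives the supremum: min(1, 1 − 0.98 + 0.42).
1 − 0.98 + 0.42 = 0.44, so t = min(1, 0.44) = 0.44.
Check: 0.98 ⊗ 0.44 = max(0, 0.42) = 0.42 ≤ 0.42.

0.44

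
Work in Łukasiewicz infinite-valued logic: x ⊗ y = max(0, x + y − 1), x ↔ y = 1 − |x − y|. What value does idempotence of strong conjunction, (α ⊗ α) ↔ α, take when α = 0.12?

0.88

α ⊗ α = max(0, 0.12 + 0.12 − 1) = max(0, -0.76) = 0.00
(α ⊗ α) ↔ α = 1 − |0.00 − 0.12| = 1 − 0.12 = 0.88
(The value 0.88 < 1 shows this instance is not satisfied; fails in Ł∞ since a ⊗ a = max(0, 2a−1) ≠ a in general.)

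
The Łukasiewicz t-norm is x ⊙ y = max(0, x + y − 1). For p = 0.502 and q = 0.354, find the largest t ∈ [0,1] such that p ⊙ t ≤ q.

The residuum of the Łukasiewicz t-norm gives the supremum: min(1, 1 − 0.502 + 0.354).
1 − 0.502 + 0.354 = 0.852, so t = min(1, 0.852) = 0.852.
Check: 0.502 ⊙ 0.852 = max(0, 0.354) = 0.354 ≤ 0.354.

0.852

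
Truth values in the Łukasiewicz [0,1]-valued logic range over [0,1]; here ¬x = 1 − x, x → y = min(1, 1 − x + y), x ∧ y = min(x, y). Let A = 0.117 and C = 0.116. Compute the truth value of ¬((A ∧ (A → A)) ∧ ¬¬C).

0.884

A → A = min(1, 1 − 0.117 + 0.117) = min(1, 1.000) = 1.000
A ∧ (A → A) = min(0.117, 1.000) = 0.117
¬C = 1 − 0.116 = 0.884
¬¬C = 1 − 0.884 = 0.116
(A ∧ (A → A)) ∧ ¬¬C = min(0.117, 0.116) = 0.116
¬((A ∧ (A → A)) ∧ ¬¬C) = 1 − 0.116 = 0.884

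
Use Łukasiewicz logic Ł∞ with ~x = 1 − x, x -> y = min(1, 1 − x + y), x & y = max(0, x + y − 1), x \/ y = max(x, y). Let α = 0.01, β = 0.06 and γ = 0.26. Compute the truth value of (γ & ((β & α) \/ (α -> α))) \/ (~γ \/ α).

0.74

β & α = max(0, 0.06 + 0.01 − 1) = max(0, -0.93) = 0.00
α -> α = min(1, 1 − 0.01 + 0.01) = min(1, 1.00) = 1.00
(β & α) \/ (α -> α) = max(0.00, 1.00) = 1.00
γ & ((β & α) \/ (α -> α)) = max(0, 0.26 + 1.00 − 1) = max(0, 0.26) = 0.26
~γ = 1 − 0.26 = 0.74
~γ \/ α = max(0.74, 0.01) = 0.74
(γ & ((β & α) \/ (α -> α))) \/ (~γ \/ α) = max(0.26, 0.74) = 0.74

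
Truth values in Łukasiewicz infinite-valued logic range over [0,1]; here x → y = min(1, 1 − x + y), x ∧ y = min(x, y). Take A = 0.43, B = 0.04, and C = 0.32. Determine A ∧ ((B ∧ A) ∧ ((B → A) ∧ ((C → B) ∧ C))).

B ∧ A = min(0.04, 0.43) = 0.04
B → A = min(1, 1 − 0.04 + 0.43) = min(1, 1.39) = 1.00
C → B = min(1, 1 − 0.32 + 0.04) = min(1, 0.72) = 0.72
(C → B) ∧ C = min(0.72, 0.32) = 0.32
(B → A) ∧ ((C → B) ∧ C) = min(1.00, 0.32) = 0.32
(B ∧ A) ∧ ((B → A) ∧ ((C → B) ∧ C)) = min(0.04, 0.32) = 0.04
A ∧ ((B ∧ A) ∧ ((B → A) ∧ ((C → B) ∧ C))) = min(0.43, 0.04) = 0.04

0.04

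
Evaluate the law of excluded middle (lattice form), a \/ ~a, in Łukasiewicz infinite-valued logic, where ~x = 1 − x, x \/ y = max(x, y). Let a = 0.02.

~a = 1 − 0.02 = 0.98
a \/ ~a = max(0.02, 0.98) = 0.98
(The value 0.98 < 1 shows this instance is not satisfied; not a Ł∞-tautology — its value is max(a, 1−a).)

0.98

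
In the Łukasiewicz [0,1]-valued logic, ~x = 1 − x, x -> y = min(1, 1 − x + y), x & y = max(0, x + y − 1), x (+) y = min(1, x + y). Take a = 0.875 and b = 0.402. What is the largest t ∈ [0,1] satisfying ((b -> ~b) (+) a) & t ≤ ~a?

~b = 1 − 0.402 = 0.598
b -> ~b = min(1, 1 − 0.402 + 0.598) = min(1, 1.196) = 1.000
(b -> ~b) (+) a = min(1, 1.000 + 0.875) = min(1, 1.875) = 1.000
So the left factor is (b -> ~b) (+) a = 1.000.
~a = 1 − 0.875 = 0.125
So the right-hand bound is ~a = 0.125.
The residuum of the Łukasiewicz t-norm gives the supremum: min(1, 1 − 1.000 + 0.125).
1 − 1.000 + 0.125 = 0.125, so t = min(1, 0.125) = 0.125.
Check: 1.000 & 0.125 = max(0, 0.125) = 0.125 ≤ 0.125.

0.125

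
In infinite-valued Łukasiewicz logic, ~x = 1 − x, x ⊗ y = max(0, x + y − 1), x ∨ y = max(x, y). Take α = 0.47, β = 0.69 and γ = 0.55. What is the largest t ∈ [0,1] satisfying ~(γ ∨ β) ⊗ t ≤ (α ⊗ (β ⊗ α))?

0.69

γ ∨ β = max(0.55, 0.69) = 0.69
~(γ ∨ β) = 1 − 0.69 = 0.31
So the left factor is ~(γ ∨ β) = 0.31.
β ⊗ α = max(0, 0.69 + 0.47 − 1) = max(0, 0.16) = 0.16
α ⊗ (β ⊗ α) = max(0, 0.47 + 0.16 − 1) = max(0, -0.37) = 0.00
So the right-hand bound is α ⊗ (β ⊗ α) = 0.00.
The residuum of the Łukasiewicz t-norm gives the supremum: min(1, 1 − 0.31 + 0.00).
1 − 0.31 + 0.00 = 0.69, so t = min(1, 0.69) = 0.69.
Check: 0.31 ⊗ 0.69 = max(0, 0.00) = 0.00 ≤ 0.00.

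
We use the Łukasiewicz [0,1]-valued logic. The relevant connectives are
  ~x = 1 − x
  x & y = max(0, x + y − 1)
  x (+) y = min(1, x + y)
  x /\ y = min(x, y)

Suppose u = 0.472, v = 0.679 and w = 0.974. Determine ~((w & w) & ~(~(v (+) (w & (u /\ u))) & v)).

0.052

w & w = max(0, 0.974 + 0.974 − 1) = max(0, 0.948) = 0.948
u /\ u = min(0.472, 0.472) = 0.472
w & (u /\ u) = max(0, 0.974 + 0.472 − 1) = max(0, 0.446) = 0.446
v (+) (w & (u /\ u)) = min(1, 0.679 + 0.446) = min(1, 1.125) = 1.000
~(v (+) (w & (u /\ u))) = 1 − 1.000 = 0.000
~(v (+) (w & (u /\ u))) & v = max(0, 0.000 + 0.679 − 1) = max(0, -0.321) = 0.000
~(~(v (+) (w & (u /\ u))) & v) = 1 − 0.000 = 1.000
(w & w) & ~(~(v (+) (w & (u /\ u))) & v) = max(0, 0.948 + 1.000 − 1) = max(0, 0.948) = 0.948
~((w & w) & ~(~(v (+) (w & (u /\ u))) & v)) = 1 − 0.948 = 0.052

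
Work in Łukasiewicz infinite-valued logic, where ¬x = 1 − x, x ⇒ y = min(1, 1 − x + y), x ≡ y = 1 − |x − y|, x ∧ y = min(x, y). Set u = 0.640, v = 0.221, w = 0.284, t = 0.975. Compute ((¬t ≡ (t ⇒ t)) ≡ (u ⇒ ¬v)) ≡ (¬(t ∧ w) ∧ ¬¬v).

¬t = 1 − 0.975 = 0.025
t ⇒ t = min(1, 1 − 0.975 + 0.975) = min(1, 1.000) = 1.000
¬t ≡ (t ⇒ t) = 1 − |0.025 − 1.000| = 1 − 0.975 = 0.025
¬v = 1 − 0.221 = 0.779
u ⇒ ¬v = min(1, 1 − 0.640 + 0.779) = min(1, 1.139) = 1.000
(¬t ≡ (t ⇒ t)) ≡ (u ⇒ ¬v) = 1 − |0.025 − 1.000| = 1 − 0.975 = 0.025
t ∧ w = min(0.975, 0.284) = 0.284
¬(t ∧ w) = 1 − 0.284 = 0.716
¬¬v = 1 − 0.779 = 0.221
¬(t ∧ w) ∧ ¬¬v = min(0.716, 0.221) = 0.221
((¬t ≡ (t ⇒ t)) ≡ (u ⇒ ¬v)) ≡ (¬(t ∧ w) ∧ ¬¬v) = 1 − |0.025 − 0.221| = 1 − 0.196 = 0.804

0.804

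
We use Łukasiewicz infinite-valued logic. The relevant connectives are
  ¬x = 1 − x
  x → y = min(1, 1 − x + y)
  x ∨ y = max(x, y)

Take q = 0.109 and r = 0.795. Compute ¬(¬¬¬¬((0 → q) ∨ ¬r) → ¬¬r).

0.205

0 → q = min(1, 1 − 0.000 + 0.109) = min(1, 1.109) = 1.000
¬r = 1 − 0.795 = 0.205
(0 → q) ∨ ¬r = max(1.000, 0.205) = 1.000
¬((0 → q) ∨ ¬r) = 1 − 1.000 = 0.000
¬¬((0 → q) ∨ ¬r) = 1 − 0.000 = 1.000
¬¬¬((0 → q) ∨ ¬r) = 1 − 1.000 = 0.000
¬¬¬¬((0 → q) ∨ ¬r) = 1 − 0.000 = 1.000
¬¬r = 1 − 0.205 = 0.795
¬¬¬¬((0 → q) ∨ ¬r) → ¬¬r = min(1, 1 − 1.000 + 0.795) = min(1, 0.795) = 0.795
¬(¬¬¬¬((0 → q) ∨ ¬r) → ¬¬r) = 1 − 0.795 = 0.205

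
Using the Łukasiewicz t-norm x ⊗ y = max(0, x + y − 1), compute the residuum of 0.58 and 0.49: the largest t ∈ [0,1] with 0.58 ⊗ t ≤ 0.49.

0.91

The residuum of the Łukasiewicz t-norm gives the supremum: min(1, 1 − 0.58 + 0.49).
1 − 0.58 + 0.49 = 0.91, so t = min(1, 0.91) = 0.91.
Check: 0.58 ⊗ 0.91 = max(0, 0.49) = 0.49 ≤ 0.49.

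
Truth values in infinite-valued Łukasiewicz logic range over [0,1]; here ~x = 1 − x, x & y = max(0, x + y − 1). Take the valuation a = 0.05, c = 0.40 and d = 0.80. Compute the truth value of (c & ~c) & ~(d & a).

~c = 1 − 0.40 = 0.60
c & ~c = max(0, 0.40 + 0.60 − 1) = max(0, 0.00) = 0.00
d & a = max(0, 0.80 + 0.05 − 1) = max(0, -0.15) = 0.00
~(d & a) = 1 − 0.00 = 1.00
(c & ~c) & ~(d & a) = max(0, 0.00 + 1.00 − 1) = max(0, 0.00) = 0.00

0.00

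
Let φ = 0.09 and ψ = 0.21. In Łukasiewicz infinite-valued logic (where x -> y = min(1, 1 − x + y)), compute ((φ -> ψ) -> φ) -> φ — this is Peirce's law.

1.00

φ -> ψ = min(1, 1 − 0.09 + 0.21) = min(1, 1.12) = 1.00
(φ -> ψ) -> φ = min(1, 1 − 1.00 + 0.09) = min(1, 0.09) = 0.09
((φ -> ψ) -> φ) -> φ = min(1, 1 − 0.09 + 0.09) = min(1, 1.00) = 1.00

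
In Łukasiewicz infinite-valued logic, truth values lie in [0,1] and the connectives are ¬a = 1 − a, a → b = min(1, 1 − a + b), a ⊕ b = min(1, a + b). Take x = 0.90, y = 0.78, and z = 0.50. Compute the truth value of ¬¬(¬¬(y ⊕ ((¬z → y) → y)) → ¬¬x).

0.90

¬z = 1 − 0.50 = 0.50
¬z → y = min(1, 1 − 0.50 + 0.78) = min(1, 1.28) = 1.00
(¬z → y) → y = min(1, 1 − 1.00 + 0.78) = min(1, 0.78) = 0.78
y ⊕ ((¬z → y) → y) = min(1, 0.78 + 0.78) = min(1, 1.56) = 1.00
¬(y ⊕ ((¬z → y) → y)) = 1 − 1.00 = 0.00
¬¬(y ⊕ ((¬z → y) → y)) = 1 − 0.00 = 1.00
¬x = 1 − 0.90 = 0.10
¬¬x = 1 − 0.10 = 0.90
¬¬(y ⊕ ((¬z → y) → y)) → ¬¬x = min(1, 1 − 1.00 + 0.90) = min(1, 0.90) = 0.90
¬(¬¬(y ⊕ ((¬z → y) → y)) → ¬¬x) = 1 − 0.90 = 0.10
¬¬(¬¬(y ⊕ ((¬z → y) → y)) → ¬¬x) = 1 − 0.10 = 0.90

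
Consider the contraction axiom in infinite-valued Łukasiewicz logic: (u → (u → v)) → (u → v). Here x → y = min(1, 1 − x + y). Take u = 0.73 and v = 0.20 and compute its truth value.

0.73

u → v = min(1, 1 − 0.73 + 0.20) = min(1, 0.47) = 0.47
u → (u → v) = min(1, 1 − 0.73 + 0.47) = min(1, 0.74) = 0.74
(u → (u → v)) → (u → v) = min(1, 1 − 0.74 + 0.47) = min(1, 0.73) = 0.73
(The value 0.73 < 1 shows this instance is not satisfied; fails in Ł∞ (the t-norm is not idempotent).)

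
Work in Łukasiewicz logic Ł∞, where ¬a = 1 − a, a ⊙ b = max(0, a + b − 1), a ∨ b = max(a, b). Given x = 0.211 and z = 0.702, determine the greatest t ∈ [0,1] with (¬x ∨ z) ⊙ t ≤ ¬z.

0.509

¬x = 1 − 0.211 = 0.789
¬x ∨ z = max(0.789, 0.702) = 0.789
So the left factor is ¬x ∨ z = 0.789.
¬z = 1 − 0.702 = 0.298
So the right-hand bound is ¬z = 0.298.
The residuum of the Łukasiewicz t-norm gives the supremum: min(1, 1 − 0.789 + 0.298).
1 − 0.789 + 0.298 = 0.509, so t = min(1, 0.509) = 0.509.
Check: 0.789 ⊙ 0.509 = max(0, 0.298) = 0.298 ≤ 0.298.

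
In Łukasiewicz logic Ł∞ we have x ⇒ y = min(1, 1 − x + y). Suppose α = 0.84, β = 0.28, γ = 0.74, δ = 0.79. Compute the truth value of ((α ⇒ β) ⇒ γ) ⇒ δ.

0.79

α ⇒ β = min(1, 1 − 0.84 + 0.28) = min(1, 0.44) = 0.44
(α ⇒ β) ⇒ γ = min(1, 1 − 0.44 + 0.74) = min(1, 1.30) = 1.00
((α ⇒ β) ⇒ γ) ⇒ δ = min(1, 1 − 1.00 + 0.79) = min(1, 0.79) = 0.79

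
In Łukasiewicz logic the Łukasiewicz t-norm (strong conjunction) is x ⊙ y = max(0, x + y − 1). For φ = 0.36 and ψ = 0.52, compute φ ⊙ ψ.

φ ⊙ ψ = max(0, 0.36 + 0.52 − 1) = max(0, -0.12) = 0.00
For comparison, the Gödel (minimum) t-norm min(x, y) would give 0.36.

0.00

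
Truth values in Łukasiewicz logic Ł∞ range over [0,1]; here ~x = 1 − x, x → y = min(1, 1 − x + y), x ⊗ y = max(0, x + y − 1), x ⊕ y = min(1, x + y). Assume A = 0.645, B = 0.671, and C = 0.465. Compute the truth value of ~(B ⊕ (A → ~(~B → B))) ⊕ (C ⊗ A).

0.110

~B = 1 − 0.671 = 0.329
~B → B = min(1, 1 − 0.329 + 0.671) = min(1, 1.342) = 1.000
~(~B → B) = 1 − 1.000 = 0.000
A → ~(~B → B) = min(1, 1 − 0.645 + 0.000) = min(1, 0.355) = 0.355
B ⊕ (A → ~(~B → B)) = min(1, 0.671 + 0.355) = min(1, 1.026) = 1.000
~(B ⊕ (A → ~(~B → B))) = 1 − 1.000 = 0.000
C ⊗ A = max(0, 0.465 + 0.645 − 1) = max(0, 0.110) = 0.110
~(B ⊕ (A → ~(~B → B))) ⊕ (C ⊗ A) = min(1, 0.000 + 0.110) = min(1, 0.110) = 0.110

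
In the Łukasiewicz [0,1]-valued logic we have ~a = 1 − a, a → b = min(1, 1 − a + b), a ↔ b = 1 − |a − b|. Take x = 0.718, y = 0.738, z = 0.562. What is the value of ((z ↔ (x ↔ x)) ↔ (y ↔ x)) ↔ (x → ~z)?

x ↔ x = 1 − |0.718 − 0.718| = 1 − 0.000 = 1.000
z ↔ (x ↔ x) = 1 − |0.562 − 1.000| = 1 − 0.438 = 0.562
y ↔ x = 1 − |0.738 − 0.718| = 1 − 0.020 = 0.980
(z ↔ (x ↔ x)) ↔ (y ↔ x) = 1 − |0.562 − 0.980| = 1 − 0.418 = 0.582
~z = 1 − 0.562 = 0.438
x → ~z = min(1, 1 − 0.718 + 0.438) = min(1, 0.720) = 0.720
((z ↔ (x ↔ x)) ↔ (y ↔ x)) ↔ (x → ~z) = 1 − |0.582 − 0.720| = 1 − 0.138 = 0.862

0.862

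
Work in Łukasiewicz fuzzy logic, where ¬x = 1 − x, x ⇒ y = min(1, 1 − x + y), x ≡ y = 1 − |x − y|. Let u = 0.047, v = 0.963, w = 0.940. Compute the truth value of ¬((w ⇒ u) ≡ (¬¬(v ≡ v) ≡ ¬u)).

0.846

w ⇒ u = min(1, 1 − 0.940 + 0.047) = min(1, 0.107) = 0.107
v ≡ v = 1 − |0.963 − 0.963| = 1 − 0.000 = 1.000
¬(v ≡ v) = 1 − 1.000 = 0.000
¬¬(v ≡ v) = 1 − 0.000 = 1.000
¬u = 1 − 0.047 = 0.953
¬¬(v ≡ v) ≡ ¬u = 1 − |1.000 − 0.953| = 1 − 0.047 = 0.953
(w ⇒ u) ≡ (¬¬(v ≡ v) ≡ ¬u) = 1 − |0.107 − 0.953| = 1 − 0.846 = 0.154
¬((w ⇒ u) ≡ (¬¬(v ≡ v) ≡ ¬u)) = 1 − 0.154 = 0.846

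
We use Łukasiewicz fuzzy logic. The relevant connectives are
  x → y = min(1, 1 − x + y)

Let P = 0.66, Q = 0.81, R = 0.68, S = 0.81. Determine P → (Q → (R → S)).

1.00

R → S = min(1, 1 − 0.68 + 0.81) = min(1, 1.13) = 1.00
Q → (R → S) = min(1, 1 − 0.81 + 1.00) = min(1, 1.19) = 1.00
P → (Q → (R → S)) = min(1, 1 − 0.66 + 1.00) = min(1, 1.34) = 1.00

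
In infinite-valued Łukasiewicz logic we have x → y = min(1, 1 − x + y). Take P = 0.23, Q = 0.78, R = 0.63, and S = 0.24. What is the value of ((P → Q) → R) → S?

P → Q = min(1, 1 − 0.23 + 0.78) = min(1, 1.55) = 1.00
(P → Q) → R = min(1, 1 − 1.00 + 0.63) = min(1, 0.63) = 0.63
((P → Q) → R) → S = min(1, 1 − 0.63 + 0.24) = min(1, 0.61) = 0.61

0.61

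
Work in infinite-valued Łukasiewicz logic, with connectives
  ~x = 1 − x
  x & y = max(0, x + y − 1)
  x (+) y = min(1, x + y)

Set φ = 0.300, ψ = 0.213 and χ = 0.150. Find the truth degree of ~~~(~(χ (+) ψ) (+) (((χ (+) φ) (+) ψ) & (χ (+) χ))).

χ (+) ψ = min(1, 0.150 + 0.213) = min(1, 0.363) = 0.363
~(χ (+) ψ) = 1 − 0.363 = 0.637
χ (+) φ = min(1, 0.150 + 0.300) = min(1, 0.450) = 0.450
(χ (+) φ) (+) ψ = min(1, 0.450 + 0.213) = min(1, 0.663) = 0.663
χ (+) χ = min(1, 0.150 + 0.150) = min(1, 0.300) = 0.300
((χ (+) φ) (+) ψ) & (χ (+) χ) = max(0, 0.663 + 0.300 − 1) = max(0, -0.037) = 0.000
~(χ (+) ψ) (+) (((χ (+) φ) (+) ψ) & (χ (+) χ)) = min(1, 0.637 + 0.000) = min(1, 0.637) = 0.637
~(~(χ (+) ψ) (+) (((χ (+) φ) (+) ψ) & (χ (+) χ))) = 1 − 0.637 = 0.363
~~(~(χ (+) ψ) (+) (((χ (+) φ) (+) ψ) & (χ (+) χ))) = 1 − 0.363 = 0.637
~~~(~(χ (+) ψ) (+) (((χ (+) φ) (+) ψ) & (χ (+) χ))) = 1 − 0.637 = 0.363

0.363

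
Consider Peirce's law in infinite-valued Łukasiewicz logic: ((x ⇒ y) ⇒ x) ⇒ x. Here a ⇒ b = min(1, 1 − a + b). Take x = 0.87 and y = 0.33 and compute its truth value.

0.87

x ⇒ y = min(1, 1 − 0.87 + 0.33) = min(1, 0.46) = 0.46
(x ⇒ y) ⇒ x = min(1, 1 − 0.46 + 0.87) = min(1, 1.41) = 1.00
((x ⇒ y) ⇒ x) ⇒ x = min(1, 1 − 1.00 + 0.87) = min(1, 0.87) = 0.87
(The value 0.87 < 1 shows this instance is not satisfied; not a Ł∞-tautology in general.)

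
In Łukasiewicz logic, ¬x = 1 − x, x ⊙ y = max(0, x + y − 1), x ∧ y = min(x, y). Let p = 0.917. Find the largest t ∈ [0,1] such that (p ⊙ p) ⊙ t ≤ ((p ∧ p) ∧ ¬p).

p ⊙ p = max(0, 0.917 + 0.917 − 1) = max(0, 0.834) = 0.834
So the left factor is p ⊙ p = 0.834.
p ∧ p = min(0.917, 0.917) = 0.917
¬p = 1 − 0.917 = 0.083
(p ∧ p) ∧ ¬p = min(0.917, 0.083) = 0.083
So the right-hand bound is (p ∧ p) ∧ ¬p = 0.083.
The residuum of the Łukasiewicz t-norm gives the supremum: min(1, 1 − 0.834 + 0.083).
1 − 0.834 + 0.083 = 0.249, so t = min(1, 0.249) = 0.249.
Check: 0.834 ⊙ 0.249 = max(0, 0.083) = 0.083 ≤ 0.083.

0.249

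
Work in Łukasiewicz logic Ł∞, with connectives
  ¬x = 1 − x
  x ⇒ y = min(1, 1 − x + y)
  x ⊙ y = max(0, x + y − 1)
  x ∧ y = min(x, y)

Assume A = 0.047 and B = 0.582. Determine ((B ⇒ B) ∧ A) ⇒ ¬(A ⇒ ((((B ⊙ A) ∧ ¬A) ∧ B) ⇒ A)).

B ⇒ B = min(1, 1 − 0.582 + 0.582) = min(1, 1.000) = 1.000
(B ⇒ B) ∧ A = min(1.000, 0.047) = 0.047
B ⊙ A = max(0, 0.582 + 0.047 − 1) = max(0, -0.371) = 0.000
¬A = 1 − 0.047 = 0.953
(B ⊙ A) ∧ ¬A = min(0.000, 0.953) = 0.000
((B ⊙ A) ∧ ¬A) ∧ B = min(0.000, 0.582) = 0.000
(((B ⊙ A) ∧ ¬A) ∧ B) ⇒ A = min(1, 1 − 0.000 + 0.047) = min(1, 1.047) = 1.000
A ⇒ ((((B ⊙ A) ∧ ¬A) ∧ B) ⇒ A) = min(1, 1 − 0.047 + 1.000) = min(1, 1.953) = 1.000
¬(A ⇒ ((((B ⊙ A) ∧ ¬A) ∧ B) ⇒ A)) = 1 − 1.000 = 0.000
((B ⇒ B) ∧ A) ⇒ ¬(A ⇒ ((((B ⊙ A) ∧ ¬A) ∧ B) ⇒ A)) = min(1, 1 − 0.047 + 0.000) = min(1, 0.953) = 0.953

0.953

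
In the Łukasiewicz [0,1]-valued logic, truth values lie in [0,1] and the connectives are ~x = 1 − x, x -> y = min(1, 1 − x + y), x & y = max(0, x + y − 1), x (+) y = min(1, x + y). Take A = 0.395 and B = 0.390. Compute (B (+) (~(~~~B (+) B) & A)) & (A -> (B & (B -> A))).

~B = 1 − 0.390 = 0.610
~~B = 1 − 0.610 = 0.390
~~~B = 1 − 0.390 = 0.610
~~~B (+) B = min(1, 0.610 + 0.390) = min(1, 1.000) = 1.000
~(~~~B (+) B) = 1 − 1.000 = 0.000
~(~~~B (+) B) & A = max(0, 0.000 + 0.395 − 1) = max(0, -0.605) = 0.000
B (+) (~(~~~B (+) B) & A) = min(1, 0.390 + 0.000) = min(1, 0.390) = 0.390
B -> A = min(1, 1 − 0.390 + 0.395) = min(1, 1.005) = 1.000
B & (B -> A) = max(0, 0.390 + 1.000 − 1) = max(0, 0.390) = 0.390
A -> (B & (B -> A)) = min(1, 1 − 0.395 + 0.390) = min(1, 0.995) = 0.995
(B (+) (~(~~~B (+) B) & A)) & (A -> (B & (B -> A))) = max(0, 0.390 + 0.995 − 1) = max(0, 0.385) = 0.385

0.385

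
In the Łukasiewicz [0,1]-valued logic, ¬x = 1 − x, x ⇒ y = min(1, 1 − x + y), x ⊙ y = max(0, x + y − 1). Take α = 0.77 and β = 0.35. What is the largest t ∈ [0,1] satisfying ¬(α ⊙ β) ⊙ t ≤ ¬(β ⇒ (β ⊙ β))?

0.47

α ⊙ β = max(0, 0.77 + 0.35 − 1) = max(0, 0.12) = 0.12
¬(α ⊙ β) = 1 − 0.12 = 0.88
So the left factor is ¬(α ⊙ β) = 0.88.
β ⊙ β = max(0, 0.35 + 0.35 − 1) = max(0, -0.30) = 0.00
β ⇒ (β ⊙ β) = min(1, 1 − 0.35 + 0.00) = min(1, 0.65) = 0.65
¬(β ⇒ (β ⊙ β)) = 1 − 0.65 = 0.35
So the right-hand bound is ¬(β ⇒ (β ⊙ β)) = 0.35.
The residuum of the Łukasiewicz t-norm gives the supremum: min(1, 1 − 0.88 + 0.35).
1 − 0.88 + 0.35 = 0.47, so t = min(1, 0.47) = 0.47.
Check: 0.88 ⊙ 0.47 = max(0, 0.35) = 0.35 ≤ 0.35.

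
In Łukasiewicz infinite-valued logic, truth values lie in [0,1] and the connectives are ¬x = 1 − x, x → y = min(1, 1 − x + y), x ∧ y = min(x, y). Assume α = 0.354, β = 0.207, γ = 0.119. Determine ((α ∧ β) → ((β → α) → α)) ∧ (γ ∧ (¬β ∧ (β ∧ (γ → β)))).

0.119

α ∧ β = min(0.354, 0.207) = 0.207
β → α = min(1, 1 − 0.207 + 0.354) = min(1, 1.147) = 1.000
(β → α) → α = min(1, 1 − 1.000 + 0.354) = min(1, 0.354) = 0.354
(α ∧ β) → ((β → α) → α) = min(1, 1 − 0.207 + 0.354) = min(1, 1.147) = 1.000
¬β = 1 − 0.207 = 0.793
γ → β = min(1, 1 − 0.119 + 0.207) = min(1, 1.088) = 1.000
β ∧ (γ → β) = min(0.207, 1.000) = 0.207
¬β ∧ (β ∧ (γ → β)) = min(0.793, 0.207) = 0.207
γ ∧ (¬β ∧ (β ∧ (γ → β))) = min(0.119, 0.207) = 0.119
((α ∧ β) → ((β → α) → α)) ∧ (γ ∧ (¬β ∧ (β ∧ (γ → β)))) = min(1.000, 0.119) = 0.119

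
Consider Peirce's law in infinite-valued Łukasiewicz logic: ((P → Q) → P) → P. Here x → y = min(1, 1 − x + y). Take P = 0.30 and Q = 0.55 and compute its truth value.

P → Q = min(1, 1 − 0.30 + 0.55) = min(1, 1.25) = 1.00
(P → Q) → P = min(1, 1 − 1.00 + 0.30) = min(1, 0.30) = 0.30
((P → Q) → P) → P = min(1, 1 − 0.30 + 0.30) = min(1, 1.00) = 1.00

1.00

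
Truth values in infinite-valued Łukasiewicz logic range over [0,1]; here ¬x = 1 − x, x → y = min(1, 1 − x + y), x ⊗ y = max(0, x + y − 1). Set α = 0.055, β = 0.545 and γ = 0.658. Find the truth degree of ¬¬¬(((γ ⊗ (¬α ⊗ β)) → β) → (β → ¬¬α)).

0.490

¬α = 1 − 0.055 = 0.945
¬α ⊗ β = max(0, 0.945 + 0.545 − 1) = max(0, 0.490) = 0.490
γ ⊗ (¬α ⊗ β) = max(0, 0.658 + 0.490 − 1) = max(0, 0.148) = 0.148
(γ ⊗ (¬α ⊗ β)) → β = min(1, 1 − 0.148 + 0.545) = min(1, 1.397) = 1.000
¬¬α = 1 − 0.945 = 0.055
β → ¬¬α = min(1, 1 − 0.545 + 0.055) = min(1, 0.510) = 0.510
((γ ⊗ (¬α ⊗ β)) → β) → (β → ¬¬α) = min(1, 1 − 1.000 + 0.510) = min(1, 0.510) = 0.510
¬(((γ ⊗ (¬α ⊗ β)) → β) → (β → ¬¬α)) = 1 − 0.510 = 0.490
¬¬(((γ ⊗ (¬α ⊗ β)) → β) → (β → ¬¬α)) = 1 − 0.490 = 0.510
¬¬¬(((γ ⊗ (¬α ⊗ β)) → β) → (β → ¬¬α)) = 1 − 0.510 = 0.490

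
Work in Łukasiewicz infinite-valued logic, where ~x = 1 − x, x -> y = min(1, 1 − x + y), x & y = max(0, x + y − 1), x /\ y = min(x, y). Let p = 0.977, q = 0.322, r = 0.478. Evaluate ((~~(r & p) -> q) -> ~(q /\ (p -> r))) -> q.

r & p = max(0, 0.478 + 0.977 − 1) = max(0, 0.455) = 0.455
~(r & p) = 1 − 0.455 = 0.545
~~(r & p) = 1 − 0.545 = 0.455
~~(r & p) -> q = min(1, 1 − 0.455 + 0.322) = min(1, 0.867) = 0.867
p -> r = min(1, 1 − 0.977 + 0.478) = min(1, 0.501) = 0.501
q /\ (p -> r) = min(0.322, 0.501) = 0.322
~(q /\ (p -> r)) = 1 − 0.322 = 0.678
(~~(r & p) -> q) -> ~(q /\ (p -> r)) = min(1, 1 − 0.867 + 0.678) = min(1, 0.811) = 0.811
((~~(r & p) -> q) -> ~(q /\ (p -> r))) -> q = min(1, 1 − 0.811 + 0.322) = min(1, 0.511) = 0.511

0.511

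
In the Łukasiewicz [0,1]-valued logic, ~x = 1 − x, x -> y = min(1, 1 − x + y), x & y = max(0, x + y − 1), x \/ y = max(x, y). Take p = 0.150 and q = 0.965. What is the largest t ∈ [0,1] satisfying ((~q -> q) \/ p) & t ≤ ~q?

0.035

~q = 1 − 0.965 = 0.035
~q -> q = min(1, 1 − 0.035 + 0.965) = min(1, 1.930) = 1.000
(~q -> q) \/ p = max(1.000, 0.150) = 1.000
So the left factor is (~q -> q) \/ p = 1.000.
So the right-hand bound is ~q = 0.035.
The residuum of the Łukasiewicz t-norm gives the supremum: min(1, 1 − 1.000 + 0.035).
1 − 1.000 + 0.035 = 0.035, so t = min(1, 0.035) = 0.035.
Check: 1.000 & 0.035 = max(0, 0.035) = 0.035 ≤ 0.035.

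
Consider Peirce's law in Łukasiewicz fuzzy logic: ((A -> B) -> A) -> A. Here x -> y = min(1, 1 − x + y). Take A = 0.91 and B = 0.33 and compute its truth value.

0.91

A -> B = min(1, 1 − 0.91 + 0.33) = min(1, 0.42) = 0.42
(A -> B) -> A = min(1, 1 − 0.42 + 0.91) = min(1, 1.49) = 1.00
((A -> B) -> A) -> A = min(1, 1 − 1.00 + 0.91) = min(1, 0.91) = 0.91
(The value 0.91 < 1 shows this instance is not satisfied; not a Ł∞-tautology in general.)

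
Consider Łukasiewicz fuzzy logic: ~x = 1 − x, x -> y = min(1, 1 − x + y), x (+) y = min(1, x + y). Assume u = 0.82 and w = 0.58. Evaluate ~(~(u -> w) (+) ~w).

u -> w = min(1, 1 − 0.82 + 0.58) = min(1, 0.76) = 0.76
~(u -> w) = 1 − 0.76 = 0.24
~w = 1 − 0.58 = 0.42
~(u -> w) (+) ~w = min(1, 0.24 + 0.42) = min(1, 0.66) = 0.66
~(~(u -> w) (+) ~w) = 1 − 0.66 = 0.34

0.34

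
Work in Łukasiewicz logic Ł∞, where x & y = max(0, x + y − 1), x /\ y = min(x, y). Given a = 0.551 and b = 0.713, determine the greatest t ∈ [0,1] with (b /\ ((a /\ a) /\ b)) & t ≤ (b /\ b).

a /\ a = min(0.551, 0.551) = 0.551
(a /\ a) /\ b = min(0.551, 0.713) = 0.551
b /\ ((a /\ a) /\ b) = min(0.713, 0.551) = 0.551
So the left factor is b /\ ((a /\ a) /\ b) = 0.551.
b /\ b = min(0.713, 0.713) = 0.713
So the right-hand bound is b /\ b = 0.713.
The residuum of the Łukasiewicz t-norm gives the supremum: min(1, 1 − 0.551 + 0.713).
1 − 0.551 + 0.713 = 1.162, so t = min(1, 1.162) = 1.000.
Check: 0.551 & 1.000 = max(0, 0.551) = 0.551 ≤ 0.713.

1.000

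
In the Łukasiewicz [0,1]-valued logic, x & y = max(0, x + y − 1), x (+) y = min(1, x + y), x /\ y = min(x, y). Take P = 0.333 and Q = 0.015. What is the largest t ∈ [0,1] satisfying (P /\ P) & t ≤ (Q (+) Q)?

P /\ P = min(0.333, 0.333) = 0.333
So the left factor is P /\ P = 0.333.
Q (+) Q = min(1, 0.015 + 0.015) = min(1, 0.030) = 0.030
So the right-hand bound is Q (+) Q = 0.030.
The residuum of the Łukasiewicz t-norm gives the supremum: min(1, 1 − 0.333 + 0.030).
1 − 0.333 + 0.030 = 0.697, so t = min(1, 0.697) = 0.697.
Check: 0.333 & 0.697 = max(0, 0.030) = 0.030 ≤ 0.030.

0.697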